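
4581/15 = 1527/5 = 305.40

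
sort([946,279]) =[ 279,946]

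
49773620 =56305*884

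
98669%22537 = 8521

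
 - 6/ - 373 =6/373 = 0.02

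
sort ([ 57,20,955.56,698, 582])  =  [ 20,  57,582,  698, 955.56] 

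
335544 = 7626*44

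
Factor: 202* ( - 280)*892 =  - 50451520= -  2^6*5^1 * 7^1 * 101^1*223^1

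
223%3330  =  223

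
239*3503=837217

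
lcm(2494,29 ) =2494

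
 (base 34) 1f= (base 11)45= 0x31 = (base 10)49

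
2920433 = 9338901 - 6418468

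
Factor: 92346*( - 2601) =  - 240191946 = - 2^1 *3^3*17^2*15391^1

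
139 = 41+98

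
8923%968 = 211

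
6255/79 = 6255/79  =  79.18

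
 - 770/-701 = 1+69/701 = 1.10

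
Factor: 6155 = 5^1*1231^1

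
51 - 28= 23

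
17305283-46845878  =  -29540595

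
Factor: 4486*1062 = 4764132 = 2^2*3^2 *59^1*2243^1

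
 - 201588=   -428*471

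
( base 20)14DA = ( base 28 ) CGE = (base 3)111112120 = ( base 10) 9870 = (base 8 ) 23216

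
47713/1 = 47713 = 47713.00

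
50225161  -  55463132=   -  5237971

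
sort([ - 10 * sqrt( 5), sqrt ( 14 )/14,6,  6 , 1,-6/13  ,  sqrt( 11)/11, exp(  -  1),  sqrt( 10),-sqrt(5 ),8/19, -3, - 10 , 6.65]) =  [ - 10*sqrt(5),-10 , - 3,-sqrt( 5 ) ,-6/13, sqrt( 14 )/14,  sqrt(11 ) /11,exp( - 1 ), 8/19, 1,sqrt(10 ) , 6, 6,  6.65 ] 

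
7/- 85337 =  - 1/12191 = - 0.00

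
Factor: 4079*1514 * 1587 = 9800686722 = 2^1*3^1 *23^2*757^1*4079^1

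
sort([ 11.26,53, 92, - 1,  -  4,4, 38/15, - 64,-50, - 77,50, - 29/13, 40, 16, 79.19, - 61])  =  [  -  77, - 64,-61,-50,-4,-29/13 ,-1,  38/15,4,11.26,16 , 40,  50,  53, 79.19,92]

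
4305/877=4305/877  =  4.91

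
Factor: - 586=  - 2^1*293^1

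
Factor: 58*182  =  2^2*7^1*13^1*29^1 =10556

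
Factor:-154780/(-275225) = 284/505 = 2^2*5^( - 1 )*71^1*101^( - 1)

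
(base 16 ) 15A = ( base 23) F1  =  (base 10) 346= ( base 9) 424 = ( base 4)11122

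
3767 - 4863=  - 1096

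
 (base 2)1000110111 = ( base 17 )1G6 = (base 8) 1067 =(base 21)160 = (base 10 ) 567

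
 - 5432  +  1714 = -3718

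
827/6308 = 827/6308= 0.13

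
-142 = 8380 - 8522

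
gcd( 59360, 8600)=40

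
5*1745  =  8725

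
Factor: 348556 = 2^2*13^1*6703^1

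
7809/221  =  35 + 74/221 = 35.33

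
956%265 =161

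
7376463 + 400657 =7777120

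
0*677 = 0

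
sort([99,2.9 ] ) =[ 2.9,99]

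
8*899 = 7192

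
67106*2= 134212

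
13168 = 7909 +5259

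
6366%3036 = 294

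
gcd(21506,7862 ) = 2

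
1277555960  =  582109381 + 695446579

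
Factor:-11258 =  - 2^1*13^1*433^1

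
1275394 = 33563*38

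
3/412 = 3/412 = 0.01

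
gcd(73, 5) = 1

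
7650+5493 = 13143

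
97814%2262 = 548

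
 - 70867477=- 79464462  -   - 8596985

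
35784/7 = 5112 = 5112.00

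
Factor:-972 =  - 2^2 *3^5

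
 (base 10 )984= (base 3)1100110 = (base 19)2DF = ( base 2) 1111011000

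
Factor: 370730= 2^1*5^1 * 131^1*283^1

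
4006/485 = 4006/485 = 8.26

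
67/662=67/662 = 0.10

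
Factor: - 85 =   -  5^1*17^1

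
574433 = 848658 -274225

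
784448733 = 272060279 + 512388454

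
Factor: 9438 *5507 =2^1*3^1*11^2*13^1*5507^1 = 51975066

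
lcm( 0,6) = 0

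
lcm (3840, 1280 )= 3840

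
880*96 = 84480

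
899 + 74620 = 75519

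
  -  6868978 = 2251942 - 9120920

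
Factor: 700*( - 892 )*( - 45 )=28098000 = 2^4*3^2*5^3*7^1*223^1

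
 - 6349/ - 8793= 6349/8793 = 0.72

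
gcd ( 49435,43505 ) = 5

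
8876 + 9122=17998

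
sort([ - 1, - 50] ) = [-50,-1] 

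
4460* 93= 414780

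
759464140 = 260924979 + 498539161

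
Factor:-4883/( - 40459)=19^1*257^1*40459^( - 1) 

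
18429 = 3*6143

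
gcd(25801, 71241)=1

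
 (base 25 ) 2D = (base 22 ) 2J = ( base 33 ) 1U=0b111111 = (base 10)63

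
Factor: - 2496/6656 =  - 3/8 = - 2^(-3) *3^1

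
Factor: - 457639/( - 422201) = 749/691 =7^1*107^1*691^( -1)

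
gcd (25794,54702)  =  18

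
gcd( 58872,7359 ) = 7359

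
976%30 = 16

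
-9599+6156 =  - 3443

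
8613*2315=19939095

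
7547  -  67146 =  - 59599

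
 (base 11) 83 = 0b1011011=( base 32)2r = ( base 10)91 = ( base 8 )133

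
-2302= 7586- 9888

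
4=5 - 1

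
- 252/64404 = - 7/1789 = - 0.00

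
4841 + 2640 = 7481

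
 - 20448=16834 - 37282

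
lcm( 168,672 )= 672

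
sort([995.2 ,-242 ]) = [- 242,995.2 ]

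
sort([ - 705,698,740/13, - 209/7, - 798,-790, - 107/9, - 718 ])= [ - 798,-790 ,  -  718, - 705,-209/7,-107/9,740/13,698] 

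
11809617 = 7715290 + 4094327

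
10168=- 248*( - 41 )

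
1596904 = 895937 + 700967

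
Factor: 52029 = 3^3*41^1*47^1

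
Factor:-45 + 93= 2^4*3^1 = 48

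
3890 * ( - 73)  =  -283970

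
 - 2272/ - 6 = 1136/3 = 378.67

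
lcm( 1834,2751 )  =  5502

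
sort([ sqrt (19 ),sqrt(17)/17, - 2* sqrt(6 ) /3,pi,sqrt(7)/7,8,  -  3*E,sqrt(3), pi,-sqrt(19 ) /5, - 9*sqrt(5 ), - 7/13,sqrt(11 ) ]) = [  -  9*sqrt(5 ) , - 3*E, - 2*sqrt( 6)/3, - sqrt(19)/5, - 7/13,sqrt(17)/17, sqrt(7 ) /7, sqrt(3 ),pi,pi, sqrt ( 11 ),sqrt(19), 8]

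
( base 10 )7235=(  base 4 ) 1301003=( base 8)16103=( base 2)1110001000011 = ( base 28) 96B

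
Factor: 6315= 3^1*5^1*421^1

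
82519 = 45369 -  - 37150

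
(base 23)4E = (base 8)152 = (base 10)106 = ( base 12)8a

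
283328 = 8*35416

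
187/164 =1 + 23/164 = 1.14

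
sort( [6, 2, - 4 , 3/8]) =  [ - 4, 3/8, 2,6 ] 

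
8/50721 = 8/50721 = 0.00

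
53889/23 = 2343 = 2343.00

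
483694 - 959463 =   -  475769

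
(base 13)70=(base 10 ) 91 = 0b1011011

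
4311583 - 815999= 3495584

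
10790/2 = 5395 = 5395.00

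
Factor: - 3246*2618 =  - 2^2*3^1*7^1* 11^1*17^1 * 541^1 = - 8498028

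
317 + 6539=6856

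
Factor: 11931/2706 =2^( - 1)*11^( - 1)* 97^1= 97/22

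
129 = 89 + 40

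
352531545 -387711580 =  - 35180035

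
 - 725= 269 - 994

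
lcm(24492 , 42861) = 171444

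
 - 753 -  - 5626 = 4873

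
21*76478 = 1606038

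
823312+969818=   1793130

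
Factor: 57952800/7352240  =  724410/91903=2^1*3^3*5^1*7^( - 1)*19^( - 1)*691^( - 1)*2683^1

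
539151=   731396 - 192245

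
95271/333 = 31757/111 = 286.10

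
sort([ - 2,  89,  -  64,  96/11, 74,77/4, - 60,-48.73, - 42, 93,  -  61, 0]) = [-64, - 61,-60, - 48.73,-42, - 2, 0 , 96/11, 77/4, 74, 89, 93] 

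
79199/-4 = -79199/4 = - 19799.75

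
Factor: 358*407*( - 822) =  - 2^2*3^1*11^1*37^1 *137^1 * 179^1 = - 119770332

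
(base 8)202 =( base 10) 130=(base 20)6a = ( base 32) 42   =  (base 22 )5K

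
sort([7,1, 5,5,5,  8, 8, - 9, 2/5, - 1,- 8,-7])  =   [ - 9, - 8, - 7,- 1, 2/5, 1, 5, 5, 5, 7,8,8 ] 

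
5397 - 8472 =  -3075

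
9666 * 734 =7094844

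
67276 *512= 34445312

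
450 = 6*75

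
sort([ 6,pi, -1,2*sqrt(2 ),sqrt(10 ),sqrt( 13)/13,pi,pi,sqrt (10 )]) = [ - 1,sqrt( 13)/13,2*sqrt( 2 ), pi , pi,pi,sqrt (10),sqrt(10 ),6] 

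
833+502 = 1335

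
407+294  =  701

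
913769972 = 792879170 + 120890802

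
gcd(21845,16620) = 5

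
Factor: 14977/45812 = 17/52 = 2^ (- 2)*13^(- 1 ) * 17^1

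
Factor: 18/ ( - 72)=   -2^ ( - 2)=- 1/4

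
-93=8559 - 8652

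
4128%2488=1640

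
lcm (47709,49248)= 1526688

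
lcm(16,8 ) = 16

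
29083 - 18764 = 10319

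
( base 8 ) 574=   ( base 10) 380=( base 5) 3010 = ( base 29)d3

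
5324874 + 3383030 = 8707904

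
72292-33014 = 39278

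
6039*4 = 24156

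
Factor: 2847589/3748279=17^( - 1)*29^(- 1 ) * 43^1*47^1 * 1409^1*7603^( - 1 ) 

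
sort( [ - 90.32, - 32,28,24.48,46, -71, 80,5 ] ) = [  -  90.32, - 71, - 32,5, 24.48,28, 46,80]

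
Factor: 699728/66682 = 2^3*7^(-1 ) *11^( - 1)*101^1 = 808/77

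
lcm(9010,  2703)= 27030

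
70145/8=70145/8= 8768.12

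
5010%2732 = 2278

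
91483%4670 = 2753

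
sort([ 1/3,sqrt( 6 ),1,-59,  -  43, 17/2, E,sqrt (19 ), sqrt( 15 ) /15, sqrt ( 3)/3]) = [ -59, - 43,sqrt(15 ) /15,  1/3 , sqrt ( 3 )/3, 1,sqrt(6), E,sqrt( 19 ),17/2]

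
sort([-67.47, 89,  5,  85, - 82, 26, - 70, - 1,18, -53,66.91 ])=[ - 82,-70, - 67.47, - 53, - 1, 5,18,26,  66.91, 85,89] 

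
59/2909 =59/2909 = 0.02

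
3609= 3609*1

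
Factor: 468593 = 468593^1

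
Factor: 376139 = 227^1*  1657^1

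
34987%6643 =1772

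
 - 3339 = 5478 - 8817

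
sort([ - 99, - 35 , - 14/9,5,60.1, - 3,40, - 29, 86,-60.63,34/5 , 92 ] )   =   [- 99, - 60.63, - 35, - 29,  -  3, - 14/9, 5,34/5, 40,60.1,86,92] 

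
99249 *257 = 25506993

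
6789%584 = 365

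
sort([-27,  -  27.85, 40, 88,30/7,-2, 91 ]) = [-27.85, -27, - 2, 30/7,40,88 , 91]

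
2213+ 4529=6742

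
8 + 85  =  93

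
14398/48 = 7199/24  =  299.96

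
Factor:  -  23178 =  - 2^1*3^1*3863^1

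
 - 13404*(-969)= 12988476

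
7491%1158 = 543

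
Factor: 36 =2^2*3^2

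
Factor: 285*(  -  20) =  - 2^2*3^1 * 5^2 * 19^1 = - 5700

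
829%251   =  76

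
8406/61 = 137+49/61 = 137.80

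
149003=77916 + 71087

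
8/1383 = 8/1383 = 0.01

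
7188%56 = 20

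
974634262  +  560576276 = 1535210538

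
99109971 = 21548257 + 77561714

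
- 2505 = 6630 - 9135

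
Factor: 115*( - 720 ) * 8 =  - 2^7 *3^2*5^2 * 23^1 = - 662400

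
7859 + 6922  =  14781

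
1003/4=250 + 3/4 = 250.75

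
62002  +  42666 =104668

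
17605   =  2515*7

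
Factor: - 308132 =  - 2^2 * 11^1* 47^1*149^1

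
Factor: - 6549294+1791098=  - 2^2*263^1*4523^1= - 4758196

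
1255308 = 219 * 5732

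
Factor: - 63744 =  - 2^8*3^1*83^1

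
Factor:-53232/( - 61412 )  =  13308/15353 = 2^2 * 3^1*13^ (-1 ) * 1109^1*1181^( - 1) 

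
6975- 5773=1202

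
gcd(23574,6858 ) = 6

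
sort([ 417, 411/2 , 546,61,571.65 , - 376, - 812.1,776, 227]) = [ - 812.1,  -  376,61, 411/2,227,417,546,571.65, 776] 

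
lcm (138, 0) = 0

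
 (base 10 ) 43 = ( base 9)47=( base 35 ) 18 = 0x2b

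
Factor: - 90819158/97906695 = - 2^1*3^( - 1)*5^(-1)*449^( - 1 ) * 4931^1 * 9209^1 * 14537^(  -  1 ) 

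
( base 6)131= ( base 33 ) 1m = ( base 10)55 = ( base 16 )37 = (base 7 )106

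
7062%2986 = 1090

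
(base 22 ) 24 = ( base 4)300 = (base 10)48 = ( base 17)2e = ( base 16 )30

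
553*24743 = 13682879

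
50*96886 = 4844300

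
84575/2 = 42287 + 1/2  =  42287.50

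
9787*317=3102479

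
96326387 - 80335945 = 15990442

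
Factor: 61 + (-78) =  - 17 = - 17^1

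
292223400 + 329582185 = 621805585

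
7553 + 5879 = 13432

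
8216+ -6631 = 1585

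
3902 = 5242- 1340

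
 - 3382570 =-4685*722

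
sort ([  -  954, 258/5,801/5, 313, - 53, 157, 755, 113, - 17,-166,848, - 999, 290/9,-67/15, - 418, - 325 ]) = [-999,  -  954, - 418,-325, - 166, - 53, - 17, - 67/15, 290/9,258/5, 113 , 157, 801/5, 313 , 755, 848] 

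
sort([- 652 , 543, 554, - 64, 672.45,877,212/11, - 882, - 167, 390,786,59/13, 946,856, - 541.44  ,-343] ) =[-882, - 652,  -  541.44 ,-343 ,-167, - 64 , 59/13, 212/11,390 , 543 , 554, 672.45,786,  856, 877,946]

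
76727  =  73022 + 3705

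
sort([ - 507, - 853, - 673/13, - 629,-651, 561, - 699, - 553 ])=[ - 853, - 699, - 651,- 629 , -553, - 507, - 673/13, 561]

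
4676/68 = 1169/17  =  68.76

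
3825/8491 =3825/8491 = 0.45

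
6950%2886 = 1178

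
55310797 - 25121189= 30189608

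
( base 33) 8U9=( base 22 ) k19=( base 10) 9711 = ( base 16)25ef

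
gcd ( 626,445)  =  1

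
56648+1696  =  58344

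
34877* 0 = 0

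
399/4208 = 399/4208 = 0.09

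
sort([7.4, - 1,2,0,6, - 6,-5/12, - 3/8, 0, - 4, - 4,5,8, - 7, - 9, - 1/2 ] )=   [ - 9,-7, - 6 ,-4, - 4, - 1, - 1/2, - 5/12, - 3/8, 0, 0,2, 5,  6, 7.4, 8 ] 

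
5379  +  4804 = 10183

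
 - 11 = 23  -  34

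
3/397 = 3/397 = 0.01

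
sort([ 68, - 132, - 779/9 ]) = [ - 132, - 779/9, 68 ]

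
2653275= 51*52025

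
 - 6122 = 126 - 6248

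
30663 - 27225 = 3438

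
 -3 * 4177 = - 12531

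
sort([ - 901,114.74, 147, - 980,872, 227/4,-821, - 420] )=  [  -  980, - 901, - 821,-420,227/4, 114.74, 147 , 872]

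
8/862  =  4/431=0.01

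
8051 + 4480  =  12531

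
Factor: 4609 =11^1*419^1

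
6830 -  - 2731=9561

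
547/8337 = 547/8337 = 0.07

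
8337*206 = 1717422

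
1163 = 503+660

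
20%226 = 20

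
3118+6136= 9254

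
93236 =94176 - 940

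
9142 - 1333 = 7809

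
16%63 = 16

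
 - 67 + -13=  - 80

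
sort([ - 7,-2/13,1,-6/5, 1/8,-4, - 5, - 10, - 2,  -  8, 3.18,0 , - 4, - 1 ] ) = [ - 10,-8,-7, - 5, - 4, - 4,-2, - 6/5,  -  1,-2/13, 0,1/8, 1, 3.18 ]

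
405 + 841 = 1246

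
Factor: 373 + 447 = 820 = 2^2*5^1 * 41^1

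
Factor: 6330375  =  3^2 * 5^3*17^1 * 331^1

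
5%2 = 1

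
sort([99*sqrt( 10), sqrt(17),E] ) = [E,sqrt (17 ),99 * sqrt( 10) ] 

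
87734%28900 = 1034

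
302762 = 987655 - 684893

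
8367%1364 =183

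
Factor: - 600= - 2^3 * 3^1*5^2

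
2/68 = 1/34 = 0.03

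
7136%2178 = 602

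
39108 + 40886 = 79994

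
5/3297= 5/3297 = 0.00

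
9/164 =9/164 = 0.05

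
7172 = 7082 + 90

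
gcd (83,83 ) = 83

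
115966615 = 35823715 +80142900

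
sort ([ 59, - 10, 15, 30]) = [ - 10,15, 30, 59]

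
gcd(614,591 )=1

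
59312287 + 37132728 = 96445015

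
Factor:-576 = - 2^6*3^2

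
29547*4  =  118188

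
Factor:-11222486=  - 2^1 * 11^1 * 293^1*1741^1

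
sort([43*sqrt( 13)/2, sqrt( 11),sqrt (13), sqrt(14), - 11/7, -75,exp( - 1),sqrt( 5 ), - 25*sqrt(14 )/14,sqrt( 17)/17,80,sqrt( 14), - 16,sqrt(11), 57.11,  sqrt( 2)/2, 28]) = [ - 75, - 16, -25*sqrt( 14)/14, - 11/7, sqrt (17)/17, exp(  -  1 ),sqrt(2)/2 , sqrt( 5),  sqrt(11 ),sqrt( 11 ), sqrt ( 13),  sqrt( 14),sqrt( 14), 28, 57.11,43 * sqrt(13) /2,80 ]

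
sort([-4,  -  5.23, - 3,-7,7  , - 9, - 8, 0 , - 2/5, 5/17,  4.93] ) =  [ - 9 , - 8,-7, -5.23, - 4, - 3, - 2/5 , 0,5/17,  4.93,7] 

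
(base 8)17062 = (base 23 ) ee2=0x1E32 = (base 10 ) 7730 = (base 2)1111000110010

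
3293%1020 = 233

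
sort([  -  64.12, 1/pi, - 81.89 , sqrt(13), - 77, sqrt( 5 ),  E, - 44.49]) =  [ - 81.89 , - 77, - 64.12, - 44.49, 1/pi, sqrt( 5), E, sqrt(13 )]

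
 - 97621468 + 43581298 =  - 54040170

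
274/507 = 274/507 = 0.54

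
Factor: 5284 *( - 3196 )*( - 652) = 11010756928 = 2^6*17^1*47^1  *  163^1*1321^1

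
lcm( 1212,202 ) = 1212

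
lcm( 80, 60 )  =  240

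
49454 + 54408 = 103862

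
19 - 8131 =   -  8112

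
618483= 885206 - 266723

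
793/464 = 1+329/464 = 1.71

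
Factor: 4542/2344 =2271/1172= 2^(-2) * 3^1*293^(  -  1)*757^1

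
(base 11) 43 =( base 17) 2D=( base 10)47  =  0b101111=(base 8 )57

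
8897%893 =860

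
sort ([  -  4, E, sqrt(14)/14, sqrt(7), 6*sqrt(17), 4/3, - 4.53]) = [ - 4.53, - 4 , sqrt(14 )/14, 4/3, sqrt ( 7), E,6*sqrt (17)] 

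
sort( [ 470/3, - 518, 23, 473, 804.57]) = [ - 518, 23,  470/3, 473, 804.57 ]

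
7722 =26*297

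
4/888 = 1/222= 0.00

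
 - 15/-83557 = 15/83557 = 0.00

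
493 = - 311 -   -  804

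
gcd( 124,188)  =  4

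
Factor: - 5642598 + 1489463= - 5^1*7^1*118661^1 = - 4153135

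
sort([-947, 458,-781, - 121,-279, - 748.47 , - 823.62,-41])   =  [-947,-823.62,- 781, - 748.47, -279 , - 121,-41,458]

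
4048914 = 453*8938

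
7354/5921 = 1 + 1433/5921 = 1.24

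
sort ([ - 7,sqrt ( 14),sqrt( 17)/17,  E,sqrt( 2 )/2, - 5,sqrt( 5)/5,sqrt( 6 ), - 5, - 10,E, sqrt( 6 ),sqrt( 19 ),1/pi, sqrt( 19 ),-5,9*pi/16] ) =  [-10,-7,-5,-5, - 5, sqrt( 17 ) /17,1/pi,sqrt(5 )/5, sqrt( 2 )/2, 9 * pi/16,sqrt(6 ),sqrt ( 6),E,E,sqrt( 14), sqrt ( 19),sqrt( 19) ] 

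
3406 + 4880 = 8286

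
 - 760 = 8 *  ( - 95)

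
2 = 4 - 2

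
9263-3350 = 5913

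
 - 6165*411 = - 2533815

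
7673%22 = 17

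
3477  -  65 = 3412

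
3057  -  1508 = 1549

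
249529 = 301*829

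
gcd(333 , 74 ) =37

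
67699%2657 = 1274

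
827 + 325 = 1152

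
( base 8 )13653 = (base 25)9H9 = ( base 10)6059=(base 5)143214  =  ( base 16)17ab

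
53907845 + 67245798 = 121153643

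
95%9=5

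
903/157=903/157 =5.75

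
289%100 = 89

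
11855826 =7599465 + 4256361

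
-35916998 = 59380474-95297472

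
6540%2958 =624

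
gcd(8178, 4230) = 282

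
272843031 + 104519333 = 377362364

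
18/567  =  2/63 = 0.03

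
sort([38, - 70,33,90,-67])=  [ - 70, - 67,33 , 38, 90] 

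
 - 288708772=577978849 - 866687621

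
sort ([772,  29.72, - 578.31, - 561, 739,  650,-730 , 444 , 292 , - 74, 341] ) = [  -  730, - 578.31, - 561, - 74,29.72,292, 341,444,650, 739 , 772 ]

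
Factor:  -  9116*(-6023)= 54905668 = 2^2*19^1 *43^1*53^1*317^1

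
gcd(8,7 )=1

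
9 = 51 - 42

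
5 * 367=1835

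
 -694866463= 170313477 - 865179940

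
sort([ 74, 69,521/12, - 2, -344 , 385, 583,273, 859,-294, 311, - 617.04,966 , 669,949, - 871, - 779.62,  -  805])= [ - 871, - 805, - 779.62, - 617.04, - 344,  -  294, - 2,521/12,69 , 74 , 273 , 311 , 385 , 583, 669, 859,  949,966]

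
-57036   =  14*(-4074 )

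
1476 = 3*492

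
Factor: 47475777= 3^1*97^1*163147^1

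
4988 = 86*58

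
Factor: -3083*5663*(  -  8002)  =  139707150058 = 2^1* 7^1*809^1*3083^1 * 4001^1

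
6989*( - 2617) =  - 18290213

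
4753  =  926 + 3827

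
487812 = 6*81302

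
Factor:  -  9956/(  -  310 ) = 2^1*5^( - 1 ) * 19^1 *31^( - 1)*131^1 = 4978/155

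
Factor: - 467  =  -467^1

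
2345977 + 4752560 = 7098537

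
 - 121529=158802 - 280331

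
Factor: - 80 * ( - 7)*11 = 2^4*5^1*7^1  *11^1 =6160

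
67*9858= 660486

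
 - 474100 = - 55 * 8620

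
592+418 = 1010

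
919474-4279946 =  - 3360472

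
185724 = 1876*99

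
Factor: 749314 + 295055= 1044369 = 3^2*116041^1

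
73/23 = 73/23 = 3.17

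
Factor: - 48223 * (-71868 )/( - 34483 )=-3465690564/34483 = - 2^2*3^1*7^1*53^1*83^2*113^1*34483^( - 1)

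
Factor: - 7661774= - 2^1*31^1 * 191^1*647^1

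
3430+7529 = 10959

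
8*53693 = 429544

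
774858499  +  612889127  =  1387747626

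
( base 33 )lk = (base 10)713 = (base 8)1311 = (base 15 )328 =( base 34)kx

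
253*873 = 220869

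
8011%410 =221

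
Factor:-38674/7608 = - 2^(-2)*3^ (  -  1 )*61^1 = - 61/12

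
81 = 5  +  76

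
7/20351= 7/20351 = 0.00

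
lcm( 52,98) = 2548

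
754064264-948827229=-194762965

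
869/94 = 9 + 23/94 = 9.24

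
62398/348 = 179 + 53/174 = 179.30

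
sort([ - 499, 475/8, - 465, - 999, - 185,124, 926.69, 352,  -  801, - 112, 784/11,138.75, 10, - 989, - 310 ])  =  [-999, - 989, - 801, - 499, - 465, - 310, - 185, - 112, 10, 475/8 , 784/11, 124 , 138.75,352, 926.69 ]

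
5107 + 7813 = 12920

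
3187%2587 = 600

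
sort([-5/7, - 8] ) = [-8, - 5/7] 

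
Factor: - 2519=  -  11^1*229^1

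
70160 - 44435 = 25725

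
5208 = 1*5208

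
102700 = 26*3950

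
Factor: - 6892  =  -2^2*1723^1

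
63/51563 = 63/51563  =  0.00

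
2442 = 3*814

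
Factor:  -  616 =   -  2^3*7^1*11^1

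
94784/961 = 94784/961  =  98.63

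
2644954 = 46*57499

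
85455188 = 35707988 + 49747200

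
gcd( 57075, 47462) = 1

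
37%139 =37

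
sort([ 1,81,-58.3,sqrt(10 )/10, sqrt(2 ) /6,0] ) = [-58.3,0 , sqrt(2 )/6,sqrt(10)/10, 1,81] 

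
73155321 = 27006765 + 46148556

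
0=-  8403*0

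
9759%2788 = 1395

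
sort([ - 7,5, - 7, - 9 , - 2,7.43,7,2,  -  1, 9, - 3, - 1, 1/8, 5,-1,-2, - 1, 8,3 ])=[  -  9,  -  7,-7, - 3, - 2, - 2, - 1 , - 1, - 1,-1,1/8, 2 , 3,5, 5 , 7,7.43, 8,9]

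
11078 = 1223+9855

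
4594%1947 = 700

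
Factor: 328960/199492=82240/49873  =  2^6 * 5^1*53^(-1 )*257^1  *  941^(-1)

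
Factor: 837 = 3^3*31^1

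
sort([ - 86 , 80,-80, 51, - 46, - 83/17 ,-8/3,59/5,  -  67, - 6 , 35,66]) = [ - 86, - 80, - 67, - 46, -6, - 83/17, - 8/3,59/5,35 , 51,66,80 ]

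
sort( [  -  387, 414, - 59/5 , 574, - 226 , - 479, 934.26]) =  [ - 479, - 387,-226, - 59/5,414,574 , 934.26]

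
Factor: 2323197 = 3^2*293^1*881^1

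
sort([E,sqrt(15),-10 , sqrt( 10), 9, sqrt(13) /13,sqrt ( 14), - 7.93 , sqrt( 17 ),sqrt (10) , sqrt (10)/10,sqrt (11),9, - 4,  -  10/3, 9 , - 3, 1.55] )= [ - 10,- 7.93, - 4,-10/3,-3,sqrt( 13) /13, sqrt( 10 ) /10,1.55, E,sqrt( 10 ) , sqrt( 10),sqrt( 11), sqrt(  14) , sqrt(15) , sqrt(17), 9 , 9 , 9]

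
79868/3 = 26622 +2/3=26622.67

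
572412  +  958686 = 1531098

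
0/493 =0 = 0.00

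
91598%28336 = 6590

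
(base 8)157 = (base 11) a1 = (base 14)7d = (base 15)76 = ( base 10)111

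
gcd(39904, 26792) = 8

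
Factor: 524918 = 2^1*262459^1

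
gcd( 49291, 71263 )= 1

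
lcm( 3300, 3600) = 39600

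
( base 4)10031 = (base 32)8D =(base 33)85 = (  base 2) 100001101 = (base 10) 269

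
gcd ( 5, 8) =1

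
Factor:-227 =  - 227^1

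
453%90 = 3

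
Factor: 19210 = 2^1*5^1*17^1 * 113^1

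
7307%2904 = 1499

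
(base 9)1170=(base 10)873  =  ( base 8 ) 1551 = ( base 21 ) 1kc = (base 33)QF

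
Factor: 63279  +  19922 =83201 = 19^1*29^1* 151^1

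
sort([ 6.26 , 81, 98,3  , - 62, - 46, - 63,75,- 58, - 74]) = [ - 74,-63, - 62,- 58, - 46,3,  6.26,75 , 81,98 ]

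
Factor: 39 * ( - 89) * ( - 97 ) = 3^1*13^1*89^1*97^1 = 336687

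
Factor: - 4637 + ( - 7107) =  - 11744 = -2^5*367^1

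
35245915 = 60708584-25462669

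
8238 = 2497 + 5741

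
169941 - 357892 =-187951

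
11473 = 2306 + 9167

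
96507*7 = 675549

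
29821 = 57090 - 27269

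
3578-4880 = -1302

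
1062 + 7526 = 8588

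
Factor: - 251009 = -11^1*19^1*1201^1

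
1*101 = 101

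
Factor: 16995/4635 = 3^(-1 )*11^1=   11/3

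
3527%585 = 17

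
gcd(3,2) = 1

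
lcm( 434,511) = 31682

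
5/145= 1/29=0.03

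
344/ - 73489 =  - 1+ 73145/73489 = - 0.00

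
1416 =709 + 707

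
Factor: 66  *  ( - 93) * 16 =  - 98208 = - 2^5*3^2*11^1 * 31^1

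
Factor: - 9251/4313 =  - 11^1*19^( - 1)*29^2*227^(  -  1)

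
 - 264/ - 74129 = 24/6739 = 0.00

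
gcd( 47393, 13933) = 1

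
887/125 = 7 + 12/125 =7.10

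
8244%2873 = 2498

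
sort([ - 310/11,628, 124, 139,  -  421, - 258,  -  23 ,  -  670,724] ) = [ - 670, - 421, - 258, - 310/11,  -  23, 124, 139, 628 , 724 ]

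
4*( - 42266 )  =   - 169064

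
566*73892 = 41822872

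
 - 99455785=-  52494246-46961539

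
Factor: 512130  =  2^1*3^1*5^1*43^1*397^1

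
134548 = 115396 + 19152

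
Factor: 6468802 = 2^1*971^1*3331^1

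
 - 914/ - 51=914/51 = 17.92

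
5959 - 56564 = -50605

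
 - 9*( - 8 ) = 72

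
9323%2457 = 1952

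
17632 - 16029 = 1603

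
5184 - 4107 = 1077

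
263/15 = 263/15 =17.53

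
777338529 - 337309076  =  440029453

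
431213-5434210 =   -  5002997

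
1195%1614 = 1195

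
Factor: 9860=2^2 * 5^1*17^1*29^1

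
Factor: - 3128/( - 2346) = 4/3  =  2^2 * 3^ ( - 1) 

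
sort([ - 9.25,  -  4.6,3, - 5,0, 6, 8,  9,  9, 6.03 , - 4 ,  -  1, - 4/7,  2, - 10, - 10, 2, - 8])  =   [ -10, - 10, - 9.25, - 8, - 5,-4.6, - 4, - 1, - 4/7, 0 , 2,2,  3,6,6.03, 8, 9, 9]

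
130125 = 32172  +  97953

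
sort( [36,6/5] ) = [ 6/5,36]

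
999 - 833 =166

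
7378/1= 7378  =  7378.00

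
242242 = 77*3146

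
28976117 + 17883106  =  46859223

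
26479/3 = 26479/3 = 8826.33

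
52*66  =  3432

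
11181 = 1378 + 9803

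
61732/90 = 30866/45 = 685.91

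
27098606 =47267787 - 20169181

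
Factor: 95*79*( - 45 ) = - 3^2 * 5^2 * 19^1*79^1 =- 337725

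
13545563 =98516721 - 84971158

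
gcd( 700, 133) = 7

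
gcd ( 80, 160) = 80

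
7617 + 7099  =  14716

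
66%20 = 6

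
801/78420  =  267/26140 = 0.01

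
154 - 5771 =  - 5617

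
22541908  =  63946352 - 41404444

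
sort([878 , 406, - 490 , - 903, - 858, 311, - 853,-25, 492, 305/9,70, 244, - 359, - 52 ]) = [-903, - 858, -853,  -  490, - 359,-52, - 25, 305/9, 70 , 244,311, 406, 492, 878] 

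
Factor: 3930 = 2^1*3^1 * 5^1 * 131^1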